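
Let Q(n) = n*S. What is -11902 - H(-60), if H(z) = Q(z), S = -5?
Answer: -12202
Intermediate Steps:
Q(n) = -5*n (Q(n) = n*(-5) = -5*n)
H(z) = -5*z
-11902 - H(-60) = -11902 - (-5)*(-60) = -11902 - 1*300 = -11902 - 300 = -12202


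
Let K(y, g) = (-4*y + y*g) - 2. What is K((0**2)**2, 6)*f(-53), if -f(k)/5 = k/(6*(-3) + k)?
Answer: 530/71 ≈ 7.4648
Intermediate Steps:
K(y, g) = -2 - 4*y + g*y (K(y, g) = (-4*y + g*y) - 2 = -2 - 4*y + g*y)
f(k) = -5*k/(-18 + k) (f(k) = -5*k/(6*(-3) + k) = -5*k/(-18 + k))
K((0**2)**2, 6)*f(-53) = (-2 - 4*(0**2)**2 + 6*(0**2)**2)*(-5*(-53)/(-18 - 53)) = (-2 - 4*0**2 + 6*0**2)*(-5*(-53)/(-71)) = (-2 - 4*0 + 6*0)*(-5*(-53)*(-1/71)) = (-2 + 0 + 0)*(-265/71) = -2*(-265/71) = 530/71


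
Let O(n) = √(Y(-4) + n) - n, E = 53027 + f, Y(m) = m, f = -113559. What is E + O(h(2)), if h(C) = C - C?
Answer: -60532 + 2*I ≈ -60532.0 + 2.0*I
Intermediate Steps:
h(C) = 0
E = -60532 (E = 53027 - 113559 = -60532)
O(n) = √(-4 + n) - n
E + O(h(2)) = -60532 + (√(-4 + 0) - 1*0) = -60532 + (√(-4) + 0) = -60532 + (2*I + 0) = -60532 + 2*I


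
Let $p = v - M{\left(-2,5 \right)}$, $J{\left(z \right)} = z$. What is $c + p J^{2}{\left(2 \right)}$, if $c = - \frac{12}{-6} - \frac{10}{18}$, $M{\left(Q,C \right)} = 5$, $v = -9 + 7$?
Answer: $- \frac{239}{9} \approx -26.556$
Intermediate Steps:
$v = -2$
$p = -7$ ($p = -2 - 5 = -7$)
$c = \frac{13}{9}$ ($c = \left(-12\right) \left(- \frac{1}{6}\right) - \frac{5}{9} = 2 - \frac{5}{9} = \frac{13}{9} \approx 1.4444$)
$c + p J^{2}{\left(2 \right)} = \frac{13}{9} - 7 \cdot 2^{2} = \frac{13}{9} - 28 = - \frac{239}{9}$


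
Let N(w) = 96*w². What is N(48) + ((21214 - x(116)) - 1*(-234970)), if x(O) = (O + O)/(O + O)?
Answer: 477367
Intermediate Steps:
x(O) = 1 (x(O) = (2*O)/((2*O)) = (2*O)*(1/(2*O)) = 1)
N(48) + ((21214 - x(116)) - 1*(-234970)) = 96*48² + ((21214 - 1*1) - 1*(-234970)) = 96*2304 + ((21214 - 1) + 234970) = 221184 + (21213 + 234970) = 221184 + 256183 = 477367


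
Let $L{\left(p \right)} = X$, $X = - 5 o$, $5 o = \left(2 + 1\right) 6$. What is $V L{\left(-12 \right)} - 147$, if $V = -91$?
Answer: $1491$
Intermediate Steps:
$o = \frac{18}{5}$ ($o = \frac{\left(2 + 1\right) 6}{5} = \frac{3 \cdot 6}{5} = \frac{1}{5} \cdot 18 = \frac{18}{5} \approx 3.6$)
$X = -18$ ($X = \left(-5\right) \frac{18}{5} = -18$)
$L{\left(p \right)} = -18$
$V L{\left(-12 \right)} - 147 = \left(-91\right) \left(-18\right) - 147 = 1638 - 147 = 1491$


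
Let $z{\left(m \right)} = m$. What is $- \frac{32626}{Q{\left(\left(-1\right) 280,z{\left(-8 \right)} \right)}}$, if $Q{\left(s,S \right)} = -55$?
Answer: $\frac{2966}{5} \approx 593.2$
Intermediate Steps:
$- \frac{32626}{Q{\left(\left(-1\right) 280,z{\left(-8 \right)} \right)}} = - \frac{32626}{-55} = \left(-32626\right) \left(- \frac{1}{55}\right) = \frac{2966}{5}$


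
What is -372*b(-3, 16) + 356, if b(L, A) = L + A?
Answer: -4480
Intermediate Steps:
b(L, A) = A + L
-372*b(-3, 16) + 356 = -372*(16 - 3) + 356 = -372*13 + 356 = -4836 + 356 = -4480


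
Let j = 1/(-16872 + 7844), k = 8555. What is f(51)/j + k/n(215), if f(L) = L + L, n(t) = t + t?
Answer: -79191905/86 ≈ -9.2084e+5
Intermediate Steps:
n(t) = 2*t
j = -1/9028 (j = 1/(-9028) = -1/9028 ≈ -0.00011077)
f(L) = 2*L
f(51)/j + k/n(215) = (2*51)/(-1/9028) + 8555/((2*215)) = 102*(-9028) + 8555/430 = -920856 + 8555*(1/430) = -920856 + 1711/86 = -79191905/86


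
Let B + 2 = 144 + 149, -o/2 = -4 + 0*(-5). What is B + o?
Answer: 299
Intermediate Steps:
o = 8 (o = -2*(-4 + 0*(-5)) = -2*(-4 + 0) = -2*(-4) = 8)
B = 291 (B = -2 + (144 + 149) = -2 + 293 = 291)
B + o = 291 + 8 = 299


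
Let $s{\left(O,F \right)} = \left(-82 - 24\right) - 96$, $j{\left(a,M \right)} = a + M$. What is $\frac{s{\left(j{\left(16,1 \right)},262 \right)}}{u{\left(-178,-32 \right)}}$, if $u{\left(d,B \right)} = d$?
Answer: $\frac{101}{89} \approx 1.1348$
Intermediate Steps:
$j{\left(a,M \right)} = M + a$
$s{\left(O,F \right)} = -202$ ($s{\left(O,F \right)} = -106 - 96 = -202$)
$\frac{s{\left(j{\left(16,1 \right)},262 \right)}}{u{\left(-178,-32 \right)}} = - \frac{202}{-178} = \left(-202\right) \left(- \frac{1}{178}\right) = \frac{101}{89}$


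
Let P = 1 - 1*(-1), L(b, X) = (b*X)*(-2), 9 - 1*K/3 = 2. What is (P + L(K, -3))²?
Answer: 16384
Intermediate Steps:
K = 21 (K = 27 - 3*2 = 27 - 6 = 21)
L(b, X) = -2*X*b (L(b, X) = (X*b)*(-2) = -2*X*b)
P = 2 (P = 1 + 1 = 2)
(P + L(K, -3))² = (2 - 2*(-3)*21)² = (2 + 126)² = 128² = 16384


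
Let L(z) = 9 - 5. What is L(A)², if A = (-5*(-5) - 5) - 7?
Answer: 16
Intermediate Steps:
A = 13 (A = (25 - 5) - 7 = 20 - 7 = 13)
L(z) = 4
L(A)² = 4² = 16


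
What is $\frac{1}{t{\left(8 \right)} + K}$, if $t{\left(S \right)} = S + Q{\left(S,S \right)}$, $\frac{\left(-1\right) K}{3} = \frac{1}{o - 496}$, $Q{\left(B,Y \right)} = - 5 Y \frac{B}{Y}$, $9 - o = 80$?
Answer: $- \frac{189}{6047} \approx -0.031255$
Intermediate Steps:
$o = -71$ ($o = 9 - 80 = -71$)
$Q{\left(B,Y \right)} = - 5 B$
$K = \frac{1}{189}$ ($K = - \frac{3}{-71 - 496} = - \frac{3}{-567} = \left(-3\right) \left(- \frac{1}{567}\right) = \frac{1}{189} \approx 0.005291$)
$t{\left(S \right)} = - 4 S$ ($t{\left(S \right)} = S - 5 S = - 4 S$)
$\frac{1}{t{\left(8 \right)} + K} = \frac{1}{\left(-4\right) 8 + \frac{1}{189}} = \frac{1}{-32 + \frac{1}{189}} = \frac{1}{- \frac{6047}{189}} = - \frac{189}{6047}$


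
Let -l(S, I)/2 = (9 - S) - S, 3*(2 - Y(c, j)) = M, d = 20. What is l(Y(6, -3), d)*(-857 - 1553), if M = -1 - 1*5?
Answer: 4820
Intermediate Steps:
M = -6 (M = -1 - 5 = -6)
Y(c, j) = 4 (Y(c, j) = 2 - ⅓*(-6) = 2 + 2 = 4)
l(S, I) = -18 + 4*S (l(S, I) = -2*((9 - S) - S) = -2*(9 - 2*S) = -18 + 4*S)
l(Y(6, -3), d)*(-857 - 1553) = (-18 + 4*4)*(-857 - 1553) = (-18 + 16)*(-2410) = -2*(-2410) = 4820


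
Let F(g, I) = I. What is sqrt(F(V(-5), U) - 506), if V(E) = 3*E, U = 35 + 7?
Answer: 4*I*sqrt(29) ≈ 21.541*I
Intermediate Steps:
U = 42
sqrt(F(V(-5), U) - 506) = sqrt(42 - 506) = sqrt(-464) = 4*I*sqrt(29)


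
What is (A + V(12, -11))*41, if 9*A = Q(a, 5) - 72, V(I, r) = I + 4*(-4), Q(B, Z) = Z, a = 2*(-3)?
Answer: -4223/9 ≈ -469.22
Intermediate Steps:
a = -6
V(I, r) = -16 + I (V(I, r) = I - 16 = -16 + I)
A = -67/9 (A = (5 - 72)/9 = (⅑)*(-67) = -67/9 ≈ -7.4444)
(A + V(12, -11))*41 = (-67/9 + (-16 + 12))*41 = (-67/9 - 4)*41 = -103/9*41 = -4223/9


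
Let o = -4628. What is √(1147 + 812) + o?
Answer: -4628 + √1959 ≈ -4583.7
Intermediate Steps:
√(1147 + 812) + o = √(1147 + 812) - 4628 = √1959 - 4628 = -4628 + √1959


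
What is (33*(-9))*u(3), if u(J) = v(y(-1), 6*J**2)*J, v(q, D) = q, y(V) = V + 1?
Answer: 0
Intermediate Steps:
y(V) = 1 + V
u(J) = 0 (u(J) = (1 - 1)*J = 0*J = 0)
(33*(-9))*u(3) = (33*(-9))*0 = -297*0 = 0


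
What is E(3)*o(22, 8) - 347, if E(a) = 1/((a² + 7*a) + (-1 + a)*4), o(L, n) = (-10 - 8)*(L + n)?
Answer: -6863/19 ≈ -361.21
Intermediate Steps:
o(L, n) = -18*L - 18*n (o(L, n) = -18*(L + n) = -18*L - 18*n)
E(a) = 1/(-4 + a² + 11*a) (E(a) = 1/((a² + 7*a) + (-4 + 4*a)) = 1/(-4 + a² + 11*a))
E(3)*o(22, 8) - 347 = (-18*22 - 18*8)/(-4 + 3² + 11*3) - 347 = (-396 - 144)/(-4 + 9 + 33) - 347 = -540/38 - 347 = (1/38)*(-540) - 347 = -270/19 - 347 = -6863/19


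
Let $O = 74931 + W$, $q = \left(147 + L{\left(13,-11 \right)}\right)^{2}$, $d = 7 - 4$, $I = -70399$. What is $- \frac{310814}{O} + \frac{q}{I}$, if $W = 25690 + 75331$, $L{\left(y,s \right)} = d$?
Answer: $- \frac{1845708199}{884774632} \approx -2.0861$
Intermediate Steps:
$d = 3$
$L{\left(y,s \right)} = 3$
$W = 101021$
$q = 22500$ ($q = \left(147 + 3\right)^{2} = 150^{2} = 22500$)
$O = 175952$ ($O = 74931 + 101021 = 175952$)
$- \frac{310814}{O} + \frac{q}{I} = - \frac{310814}{175952} + \frac{22500}{-70399} = \left(-310814\right) \frac{1}{175952} + 22500 \left(- \frac{1}{70399}\right) = - \frac{22201}{12568} - \frac{22500}{70399} = - \frac{1845708199}{884774632}$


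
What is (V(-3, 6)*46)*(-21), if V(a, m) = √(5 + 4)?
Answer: -2898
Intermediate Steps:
V(a, m) = 3 (V(a, m) = √9 = 3)
(V(-3, 6)*46)*(-21) = (3*46)*(-21) = 138*(-21) = -2898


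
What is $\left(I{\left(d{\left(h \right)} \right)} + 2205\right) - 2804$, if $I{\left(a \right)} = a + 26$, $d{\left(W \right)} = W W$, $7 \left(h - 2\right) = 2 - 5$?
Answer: $- \frac{27956}{49} \approx -570.53$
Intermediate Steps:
$h = \frac{11}{7}$ ($h = 2 + \frac{2 - 5}{7} = 2 + \frac{1}{7} \left(-3\right) = 2 - \frac{3}{7} = \frac{11}{7} \approx 1.5714$)
$d{\left(W \right)} = W^{2}$
$I{\left(a \right)} = 26 + a$
$\left(I{\left(d{\left(h \right)} \right)} + 2205\right) - 2804 = \left(\left(26 + \left(\frac{11}{7}\right)^{2}\right) + 2205\right) - 2804 = \left(\left(26 + \frac{121}{49}\right) + 2205\right) - 2804 = \left(\frac{1395}{49} + 2205\right) - 2804 = \frac{109440}{49} - 2804 = - \frac{27956}{49}$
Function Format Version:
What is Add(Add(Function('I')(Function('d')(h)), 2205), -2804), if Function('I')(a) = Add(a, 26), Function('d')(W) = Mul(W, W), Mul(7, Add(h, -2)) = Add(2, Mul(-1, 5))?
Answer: Rational(-27956, 49) ≈ -570.53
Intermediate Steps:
h = Rational(11, 7) (h = Add(2, Mul(Rational(1, 7), Add(2, Mul(-1, 5)))) = Add(2, Mul(Rational(1, 7), Add(2, -5))) = Add(2, Mul(Rational(1, 7), -3)) = Add(2, Rational(-3, 7)) = Rational(11, 7) ≈ 1.5714)
Function('d')(W) = Pow(W, 2)
Function('I')(a) = Add(26, a)
Add(Add(Function('I')(Function('d')(h)), 2205), -2804) = Add(Add(Add(26, Pow(Rational(11, 7), 2)), 2205), -2804) = Add(Add(Add(26, Rational(121, 49)), 2205), -2804) = Add(Add(Rational(1395, 49), 2205), -2804) = Add(Rational(109440, 49), -2804) = Rational(-27956, 49)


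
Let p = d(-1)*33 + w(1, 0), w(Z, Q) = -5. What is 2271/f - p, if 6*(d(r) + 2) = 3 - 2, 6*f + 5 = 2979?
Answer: 208423/2974 ≈ 70.082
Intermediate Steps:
f = 1487/3 (f = -⅚ + (⅙)*2979 = -⅚ + 993/2 = 1487/3 ≈ 495.67)
d(r) = -11/6 (d(r) = -2 + (3 - 2)/6 = -2 + (⅙)*1 = -2 + ⅙ = -11/6)
p = -131/2 (p = -11/6*33 - 5 = -121/2 - 5 = -131/2 ≈ -65.500)
2271/f - p = 2271/(1487/3) - 1*(-131/2) = 2271*(3/1487) + 131/2 = 6813/1487 + 131/2 = 208423/2974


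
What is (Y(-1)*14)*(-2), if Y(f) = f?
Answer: 28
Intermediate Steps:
(Y(-1)*14)*(-2) = -1*14*(-2) = -14*(-2) = 28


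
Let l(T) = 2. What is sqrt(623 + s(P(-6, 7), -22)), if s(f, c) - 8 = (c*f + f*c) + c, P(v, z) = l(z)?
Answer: sqrt(521) ≈ 22.825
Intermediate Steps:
P(v, z) = 2
s(f, c) = 8 + c + 2*c*f (s(f, c) = 8 + ((c*f + f*c) + c) = 8 + ((c*f + c*f) + c) = 8 + (2*c*f + c) = 8 + (c + 2*c*f) = 8 + c + 2*c*f)
sqrt(623 + s(P(-6, 7), -22)) = sqrt(623 + (8 - 22 + 2*(-22)*2)) = sqrt(623 + (8 - 22 - 88)) = sqrt(623 - 102) = sqrt(521)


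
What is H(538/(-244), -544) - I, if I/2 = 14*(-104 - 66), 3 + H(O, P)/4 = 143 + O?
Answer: 323982/61 ≈ 5311.2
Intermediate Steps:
H(O, P) = 560 + 4*O (H(O, P) = -12 + 4*(143 + O) = -12 + (572 + 4*O) = 560 + 4*O)
I = -4760 (I = 2*(14*(-104 - 66)) = 2*(14*(-170)) = 2*(-2380) = -4760)
H(538/(-244), -544) - I = (560 + 4*(538/(-244))) - 1*(-4760) = (560 + 4*(538*(-1/244))) + 4760 = (560 + 4*(-269/122)) + 4760 = (560 - 538/61) + 4760 = 33622/61 + 4760 = 323982/61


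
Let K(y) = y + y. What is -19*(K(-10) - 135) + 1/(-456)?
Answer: 1342919/456 ≈ 2945.0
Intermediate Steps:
K(y) = 2*y
-19*(K(-10) - 135) + 1/(-456) = -19*(2*(-10) - 135) + 1/(-456) = -19*(-20 - 135) - 1/456 = -19*(-155) - 1/456 = 2945 - 1/456 = 1342919/456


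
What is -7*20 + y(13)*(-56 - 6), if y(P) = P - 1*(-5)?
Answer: -1256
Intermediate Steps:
y(P) = 5 + P (y(P) = P + 5 = 5 + P)
-7*20 + y(13)*(-56 - 6) = -7*20 + (5 + 13)*(-56 - 6) = -140 + 18*(-62) = -140 - 1116 = -1256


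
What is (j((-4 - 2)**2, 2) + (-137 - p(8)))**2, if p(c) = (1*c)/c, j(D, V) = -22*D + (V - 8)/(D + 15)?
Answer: 250019344/289 ≈ 8.6512e+5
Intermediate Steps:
j(D, V) = -22*D + (-8 + V)/(15 + D)
p(c) = 1 (p(c) = c/c = 1)
(j((-4 - 2)**2, 2) + (-137 - p(8)))**2 = ((-8 + 2 - 330*(-4 - 2)**2 - 22*(-4 - 2)**4)/(15 + (-4 - 2)**2) + (-137 - 1*1))**2 = ((-8 + 2 - 330*(-6)**2 - 22*((-6)**2)**2)/(15 + (-6)**2) + (-137 - 1))**2 = ((-8 + 2 - 330*36 - 22*36**2)/(15 + 36) - 138)**2 = ((-8 + 2 - 11880 - 22*1296)/51 - 138)**2 = ((-8 + 2 - 11880 - 28512)/51 - 138)**2 = ((1/51)*(-40398) - 138)**2 = (-13466/17 - 138)**2 = (-15812/17)**2 = 250019344/289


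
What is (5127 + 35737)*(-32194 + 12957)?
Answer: -786100768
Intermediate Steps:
(5127 + 35737)*(-32194 + 12957) = 40864*(-19237) = -786100768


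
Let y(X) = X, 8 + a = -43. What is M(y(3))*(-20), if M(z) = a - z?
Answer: 1080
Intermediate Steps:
a = -51 (a = -8 - 43 = -51)
M(z) = -51 - z
M(y(3))*(-20) = (-51 - 1*3)*(-20) = (-51 - 3)*(-20) = -54*(-20) = 1080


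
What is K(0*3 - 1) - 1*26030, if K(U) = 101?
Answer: -25929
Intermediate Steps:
K(0*3 - 1) - 1*26030 = 101 - 1*26030 = 101 - 26030 = -25929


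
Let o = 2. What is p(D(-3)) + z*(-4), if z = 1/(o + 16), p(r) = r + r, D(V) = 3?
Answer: 52/9 ≈ 5.7778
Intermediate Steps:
p(r) = 2*r
z = 1/18 (z = 1/(2 + 16) = 1/18 ≈ 0.055556)
p(D(-3)) + z*(-4) = 2*3 + (1/18)*(-4) = 6 - 2/9 = 52/9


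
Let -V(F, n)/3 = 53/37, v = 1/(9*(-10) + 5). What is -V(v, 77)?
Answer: 159/37 ≈ 4.2973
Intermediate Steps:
v = -1/85 (v = 1/(-90 + 5) = 1/(-85) = -1/85 ≈ -0.011765)
V(F, n) = -159/37
-V(v, 77) = -1*(-159/37) = 159/37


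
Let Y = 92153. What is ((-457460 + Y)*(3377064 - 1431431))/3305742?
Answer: -236917784777/1101914 ≈ -2.1501e+5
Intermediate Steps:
((-457460 + Y)*(3377064 - 1431431))/3305742 = ((-457460 + 92153)*(3377064 - 1431431))/3305742 = -365307*1945633*(1/3305742) = -710753354331*1/3305742 = -236917784777/1101914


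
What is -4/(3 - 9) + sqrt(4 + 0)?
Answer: 8/3 ≈ 2.6667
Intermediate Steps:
-4/(3 - 9) + sqrt(4 + 0) = -4/(-6) + sqrt(4) = -1/6*(-4) + 2 = 2/3 + 2 = 8/3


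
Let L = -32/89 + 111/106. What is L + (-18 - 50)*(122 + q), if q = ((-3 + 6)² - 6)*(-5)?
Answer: -68635297/9434 ≈ -7275.3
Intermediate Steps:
q = -15 (q = (3² - 6)*(-5) = (9 - 6)*(-5) = 3*(-5) = -15)
L = 6487/9434 (L = -32*1/89 + 111*(1/106) = -32/89 + 111/106 = 6487/9434 ≈ 0.68762)
L + (-18 - 50)*(122 + q) = 6487/9434 + (-18 - 50)*(122 - 15) = 6487/9434 - 68*107 = 6487/9434 - 7276 = -68635297/9434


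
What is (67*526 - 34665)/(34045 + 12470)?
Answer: 577/46515 ≈ 0.012405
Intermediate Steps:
(67*526 - 34665)/(34045 + 12470) = (35242 - 34665)/46515 = 577*(1/46515) = 577/46515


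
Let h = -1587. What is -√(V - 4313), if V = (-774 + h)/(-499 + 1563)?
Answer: -I*√1221310538/532 ≈ -65.69*I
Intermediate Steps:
V = -2361/1064 (V = (-774 - 1587)/(-499 + 1563) = -2361/1064 ≈ -2.2190)
-√(V - 4313) = -√(-2361/1064 - 4313) = -√(-4591393/1064) = -I*√1221310538/532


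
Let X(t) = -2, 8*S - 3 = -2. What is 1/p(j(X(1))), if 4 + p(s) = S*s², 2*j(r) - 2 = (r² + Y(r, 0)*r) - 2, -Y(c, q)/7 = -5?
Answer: 8/1057 ≈ 0.0075686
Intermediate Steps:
S = ⅛ (S = 3/8 + (⅛)*(-2) = 3/8 - ¼ = ⅛ ≈ 0.12500)
Y(c, q) = 35 (Y(c, q) = -7*(-5) = 35)
j(r) = r²/2 + 35*r/2 (j(r) = 1 + ((r² + 35*r) - 2)/2 = 1 + (-2 + r² + 35*r)/2 = 1 + (-1 + r²/2 + 35*r/2) = r²/2 + 35*r/2)
p(s) = -4 + s²/8
1/p(j(X(1))) = 1/(-4 + ((½)*(-2)*(35 - 2))²/8) = 1/(-4 + ((½)*(-2)*33)²/8) = 1/(-4 + (⅛)*(-33)²) = 1/(-4 + (⅛)*1089) = 1/(-4 + 1089/8) = 1/(1057/8) = 8/1057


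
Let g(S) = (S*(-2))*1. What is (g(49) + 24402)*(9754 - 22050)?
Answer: -298841984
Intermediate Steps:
g(S) = -2*S (g(S) = -2*S*1 = -2*S)
(g(49) + 24402)*(9754 - 22050) = (-2*49 + 24402)*(9754 - 22050) = (-98 + 24402)*(-12296) = 24304*(-12296) = -298841984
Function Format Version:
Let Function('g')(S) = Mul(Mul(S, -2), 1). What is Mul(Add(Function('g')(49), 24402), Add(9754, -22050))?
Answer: -298841984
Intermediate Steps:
Function('g')(S) = Mul(-2, S) (Function('g')(S) = Mul(Mul(-2, S), 1) = Mul(-2, S))
Mul(Add(Function('g')(49), 24402), Add(9754, -22050)) = Mul(Add(Mul(-2, 49), 24402), Add(9754, -22050)) = Mul(Add(-98, 24402), -12296) = Mul(24304, -12296) = -298841984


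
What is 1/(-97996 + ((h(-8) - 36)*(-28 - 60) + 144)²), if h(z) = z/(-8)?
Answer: 1/10296180 ≈ 9.7123e-8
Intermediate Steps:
h(z) = -z/8 (h(z) = z*(-⅛) = -z/8)
1/(-97996 + ((h(-8) - 36)*(-28 - 60) + 144)²) = 1/(-97996 + ((-⅛*(-8) - 36)*(-28 - 60) + 144)²) = 1/(-97996 + ((1 - 36)*(-88) + 144)²) = 1/(-97996 + (-35*(-88) + 144)²) = 1/(-97996 + (3080 + 144)²) = 1/(-97996 + 3224²) = 1/(-97996 + 10394176) = 1/10296180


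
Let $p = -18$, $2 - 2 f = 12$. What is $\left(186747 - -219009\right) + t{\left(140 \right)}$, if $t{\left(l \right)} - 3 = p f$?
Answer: $405849$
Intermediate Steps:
$f = -5$ ($f = 1 - 6 = -5$)
$t{\left(l \right)} = 93$ ($t{\left(l \right)} = 3 - -90 = 3 + 90 = 93$)
$\left(186747 - -219009\right) + t{\left(140 \right)} = \left(186747 - -219009\right) + 93 = \left(186747 + 219009\right) + 93 = 405756 + 93 = 405849$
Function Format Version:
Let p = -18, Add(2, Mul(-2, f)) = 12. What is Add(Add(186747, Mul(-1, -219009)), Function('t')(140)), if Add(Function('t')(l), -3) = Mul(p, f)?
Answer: 405849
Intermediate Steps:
f = -5 (f = Add(1, Mul(Rational(-1, 2), 12)) = Add(1, -6) = -5)
Function('t')(l) = 93 (Function('t')(l) = Add(3, Mul(-18, -5)) = Add(3, 90) = 93)
Add(Add(186747, Mul(-1, -219009)), Function('t')(140)) = Add(Add(186747, Mul(-1, -219009)), 93) = Add(Add(186747, 219009), 93) = Add(405756, 93) = 405849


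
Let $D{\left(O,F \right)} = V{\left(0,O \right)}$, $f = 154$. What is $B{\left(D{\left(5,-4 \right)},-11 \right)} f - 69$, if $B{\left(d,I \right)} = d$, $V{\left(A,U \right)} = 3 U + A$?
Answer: $2241$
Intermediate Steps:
$V{\left(A,U \right)} = A + 3 U$
$D{\left(O,F \right)} = 3 O$ ($D{\left(O,F \right)} = 0 + 3 O = 3 O$)
$B{\left(D{\left(5,-4 \right)},-11 \right)} f - 69 = 3 \cdot 5 \cdot 154 - 69 = 15 \cdot 154 - 69 = 2310 - 69 = 2241$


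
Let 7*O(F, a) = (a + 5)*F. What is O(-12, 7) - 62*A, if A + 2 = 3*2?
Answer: -1880/7 ≈ -268.57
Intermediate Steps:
O(F, a) = F*(5 + a)/7 (O(F, a) = ((a + 5)*F)/7 = ((5 + a)*F)/7 = (F*(5 + a))/7 = F*(5 + a)/7)
A = 4 (A = -2 + 3*2 = -2 + 6 = 4)
O(-12, 7) - 62*A = (1/7)*(-12)*(5 + 7) - 62*4 = (1/7)*(-12)*12 - 248 = -144/7 - 248 = -1880/7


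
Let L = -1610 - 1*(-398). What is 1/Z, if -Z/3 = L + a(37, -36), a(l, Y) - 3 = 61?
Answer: 1/3444 ≈ 0.00029036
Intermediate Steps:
a(l, Y) = 64 (a(l, Y) = 3 + 61 = 64)
L = -1212 (L = -1610 + 398 = -1212)
Z = 3444 (Z = -3*(-1212 + 64) = -3*(-1148) = 3444)
1/Z = 1/3444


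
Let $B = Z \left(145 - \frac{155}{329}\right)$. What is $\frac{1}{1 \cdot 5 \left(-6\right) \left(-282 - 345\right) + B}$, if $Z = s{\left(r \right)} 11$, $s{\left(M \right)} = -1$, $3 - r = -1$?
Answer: $\frac{329}{5665440} \approx 5.8071 \cdot 10^{-5}$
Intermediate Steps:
$r = 4$ ($r = 3 - -1 = 3 + 1 = 4$)
$Z = -11$ ($Z = \left(-1\right) 11 = -11$)
$B = - \frac{523050}{329}$ ($B = - 11 \left(145 - \frac{155}{329}\right) = \left(-11\right) \frac{47550}{329} = - \frac{523050}{329} \approx -1589.8$)
$\frac{1}{1 \cdot 5 \left(-6\right) \left(-282 - 345\right) + B} = \frac{1}{1 \cdot 5 \left(-6\right) \left(-282 - 345\right) - \frac{523050}{329}} = \frac{1}{5 \left(-6\right) \left(-627\right) - \frac{523050}{329}} = \frac{1}{\left(-30\right) \left(-627\right) - \frac{523050}{329}} = \frac{1}{18810 - \frac{523050}{329}} = \frac{1}{\frac{5665440}{329}} = \frac{329}{5665440}$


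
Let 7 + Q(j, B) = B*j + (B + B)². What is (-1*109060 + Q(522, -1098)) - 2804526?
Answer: 1335667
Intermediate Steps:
Q(j, B) = -7 + 4*B² + B*j (Q(j, B) = -7 + (B*j + (B + B)²) = -7 + (B*j + (2*B)²) = -7 + (B*j + 4*B²) = -7 + (4*B² + B*j) = -7 + 4*B² + B*j)
(-1*109060 + Q(522, -1098)) - 2804526 = (-1*109060 + (-7 + 4*(-1098)² - 1098*522)) - 2804526 = (-109060 + (-7 + 4*1205604 - 573156)) - 2804526 = (-109060 + (-7 + 4822416 - 573156)) - 2804526 = (-109060 + 4249253) - 2804526 = 4140193 - 2804526 = 1335667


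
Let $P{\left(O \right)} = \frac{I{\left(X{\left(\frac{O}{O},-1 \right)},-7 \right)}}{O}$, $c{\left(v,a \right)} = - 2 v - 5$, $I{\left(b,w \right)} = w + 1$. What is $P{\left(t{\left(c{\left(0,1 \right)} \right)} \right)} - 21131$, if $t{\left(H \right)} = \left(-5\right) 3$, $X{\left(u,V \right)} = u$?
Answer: $- \frac{105653}{5} \approx -21131.0$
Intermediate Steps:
$I{\left(b,w \right)} = 1 + w$
$c{\left(v,a \right)} = -5 - 2 v$
$t{\left(H \right)} = -15$
$P{\left(O \right)} = - \frac{6}{O}$ ($P{\left(O \right)} = \frac{1 - 7}{O} = - \frac{6}{O}$)
$P{\left(t{\left(c{\left(0,1 \right)} \right)} \right)} - 21131 = - \frac{6}{-15} - 21131 = \left(-6\right) \left(- \frac{1}{15}\right) - 21131 = \frac{2}{5} - 21131 = - \frac{105653}{5}$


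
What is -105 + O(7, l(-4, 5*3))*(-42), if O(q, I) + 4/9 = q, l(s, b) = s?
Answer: -1141/3 ≈ -380.33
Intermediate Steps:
O(q, I) = -4/9 + q
-105 + O(7, l(-4, 5*3))*(-42) = -105 + (-4/9 + 7)*(-42) = -105 + (59/9)*(-42) = -105 - 826/3 = -1141/3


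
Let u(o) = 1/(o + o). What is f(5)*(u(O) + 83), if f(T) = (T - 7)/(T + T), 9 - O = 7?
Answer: -333/20 ≈ -16.650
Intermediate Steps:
O = 2 (O = 9 - 1*7 = 9 - 7 = 2)
u(o) = 1/(2*o)
f(T) = (-7 + T)/(2*T) (f(T) = (-7 + T)/((2*T)) = (-7 + T)*(1/(2*T)) = (-7 + T)/(2*T))
f(5)*(u(O) + 83) = ((½)*(-7 + 5)/5)*((½)/2 + 83) = ((½)*(⅕)*(-2))*((½)*(½) + 83) = -(¼ + 83)/5 = -⅕*333/4 = -333/20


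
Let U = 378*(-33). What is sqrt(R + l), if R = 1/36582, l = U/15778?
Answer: I*sqrt(559666528590)/841386 ≈ 0.88914*I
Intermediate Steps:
U = -12474
l = -891/1127 (l = -12474/15778 = -12474*1/15778 = -891/1127 ≈ -0.79059)
R = 1/36582 ≈ 2.7336e-5
sqrt(R + l) = sqrt(1/36582 - 891/1127) = sqrt(-4656205/5889702) = I*sqrt(559666528590)/841386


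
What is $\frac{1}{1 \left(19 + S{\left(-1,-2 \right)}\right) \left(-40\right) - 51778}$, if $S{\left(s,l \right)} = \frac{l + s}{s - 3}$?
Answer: $- \frac{1}{52568} \approx -1.9023 \cdot 10^{-5}$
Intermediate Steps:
$S{\left(s,l \right)} = \frac{l + s}{-3 + s}$
$\frac{1}{1 \left(19 + S{\left(-1,-2 \right)}\right) \left(-40\right) - 51778} = \frac{1}{1 \left(19 + \frac{-2 - 1}{-3 - 1}\right) \left(-40\right) - 51778} = \frac{1}{1 \left(19 + \frac{1}{-4} \left(-3\right)\right) \left(-40\right) - 51778} = \frac{1}{1 \left(19 - - \frac{3}{4}\right) \left(-40\right) - 51778} = \frac{1}{1 \left(19 + \frac{3}{4}\right) \left(-40\right) - 51778} = \frac{1}{1 \cdot \frac{79}{4} \left(-40\right) - 51778} = \frac{1}{1 \left(-790\right) - 51778} = \frac{1}{-790 - 51778} = \frac{1}{-52568} = - \frac{1}{52568}$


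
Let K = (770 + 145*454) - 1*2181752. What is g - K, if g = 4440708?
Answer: 6555860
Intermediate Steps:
K = -2115152 (K = (770 + 65830) - 2181752 = 66600 - 2181752 = -2115152)
g - K = 4440708 - 1*(-2115152) = 4440708 + 2115152 = 6555860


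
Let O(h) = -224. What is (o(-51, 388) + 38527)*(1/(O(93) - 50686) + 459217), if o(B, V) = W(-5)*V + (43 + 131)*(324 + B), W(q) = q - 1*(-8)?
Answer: 2038462256134517/50910 ≈ 4.0041e+10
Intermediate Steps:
W(q) = 8 + q (W(q) = q + 8 = 8 + q)
o(B, V) = 56376 + 3*V + 174*B (o(B, V) = (8 - 5)*V + (43 + 131)*(324 + B) = 3*V + 174*(324 + B) = 3*V + (56376 + 174*B) = 56376 + 3*V + 174*B)
(o(-51, 388) + 38527)*(1/(O(93) - 50686) + 459217) = ((56376 + 3*388 + 174*(-51)) + 38527)*(1/(-224 - 50686) + 459217) = ((56376 + 1164 - 8874) + 38527)*(1/(-50910) + 459217) = (48666 + 38527)*(-1/50910 + 459217) = 87193*(23378737469/50910) = 2038462256134517/50910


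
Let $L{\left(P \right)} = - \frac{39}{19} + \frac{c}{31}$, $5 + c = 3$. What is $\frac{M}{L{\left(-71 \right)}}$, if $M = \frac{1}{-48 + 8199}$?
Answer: $- \frac{31}{534963} \approx -5.7948 \cdot 10^{-5}$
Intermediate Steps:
$c = -2$ ($c = -5 + 3 = -2$)
$L{\left(P \right)} = - \frac{1247}{589}$ ($L{\left(P \right)} = - \frac{39}{19} - \frac{2}{31} = - \frac{1247}{589}$)
$M = \frac{1}{8151} \approx 0.00012268$
$\frac{M}{L{\left(-71 \right)}} = \frac{1}{8151 \left(- \frac{1247}{589}\right)} = \frac{1}{8151} \left(- \frac{589}{1247}\right) = - \frac{31}{534963}$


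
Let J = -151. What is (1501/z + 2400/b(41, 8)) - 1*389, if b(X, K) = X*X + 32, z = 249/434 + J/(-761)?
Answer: 226626832117/145618133 ≈ 1556.3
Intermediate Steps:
z = 255023/330274 (z = 249/434 - 151/(-761) = 249*(1/434) - 151*(-1/761) = 249/434 + 151/761 = 255023/330274 ≈ 0.77216)
b(X, K) = 32 + X² (b(X, K) = X² + 32 = 32 + X²)
(1501/z + 2400/b(41, 8)) - 1*389 = (1501/(255023/330274) + 2400/(32 + 41²)) - 1*389 = (1501*(330274/255023) + 2400/(32 + 1681)) - 389 = (495741274/255023 + 2400/1713) - 389 = (495741274/255023 + 2400*(1/1713)) - 389 = (495741274/255023 + 800/571) - 389 = 283272285854/145618133 - 389 = 226626832117/145618133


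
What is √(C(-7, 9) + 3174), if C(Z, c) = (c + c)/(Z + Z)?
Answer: √155463/7 ≈ 56.327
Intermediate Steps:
C(Z, c) = c/Z (C(Z, c) = (2*c)/((2*Z)) = (2*c)*(1/(2*Z)) = c/Z)
√(C(-7, 9) + 3174) = √(9/(-7) + 3174) = √(9*(-⅐) + 3174) = √(-9/7 + 3174) = √(22209/7) = √155463/7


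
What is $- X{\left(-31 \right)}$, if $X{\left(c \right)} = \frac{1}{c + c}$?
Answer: $\frac{1}{62} \approx 0.016129$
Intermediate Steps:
$X{\left(c \right)} = \frac{1}{2 c}$
$- X{\left(-31 \right)} = - \frac{1}{2 \left(-31\right)} = - \frac{-1}{2 \cdot 31} = \left(-1\right) \left(- \frac{1}{62}\right) = \frac{1}{62}$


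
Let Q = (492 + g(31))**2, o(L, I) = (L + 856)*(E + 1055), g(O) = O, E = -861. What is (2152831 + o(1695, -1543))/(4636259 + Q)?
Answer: 882575/1636596 ≈ 0.53928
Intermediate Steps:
o(L, I) = 166064 + 194*L (o(L, I) = (L + 856)*(-861 + 1055) = (856 + L)*194 = 166064 + 194*L)
Q = 273529 (Q = (492 + 31)**2 = 523**2 = 273529)
(2152831 + o(1695, -1543))/(4636259 + Q) = (2152831 + (166064 + 194*1695))/(4636259 + 273529) = (2152831 + (166064 + 328830))/4909788 = (2152831 + 494894)*(1/4909788) = 2647725*(1/4909788) = 882575/1636596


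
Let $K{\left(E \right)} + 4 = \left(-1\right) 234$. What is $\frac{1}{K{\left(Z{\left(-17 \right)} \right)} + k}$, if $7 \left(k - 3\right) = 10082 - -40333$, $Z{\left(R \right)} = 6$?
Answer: $\frac{7}{48770} \approx 0.00014353$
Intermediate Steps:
$K{\left(E \right)} = -238$ ($K{\left(E \right)} = -4 - 234 = -238$)
$k = \frac{50436}{7}$ ($k = 3 + \frac{10082 - -40333}{7} = 3 + \frac{10082 + 40333}{7} = 3 + \frac{1}{7} \cdot 50415 = 3 + \frac{50415}{7} = \frac{50436}{7} \approx 7205.1$)
$\frac{1}{K{\left(Z{\left(-17 \right)} \right)} + k} = \frac{1}{-238 + \frac{50436}{7}} = \frac{1}{\frac{48770}{7}} = \frac{7}{48770}$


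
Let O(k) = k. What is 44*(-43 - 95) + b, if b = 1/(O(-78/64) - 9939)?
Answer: -1931424296/318087 ≈ -6072.0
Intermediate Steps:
b = -32/318087 (b = 1/(-78/64 - 9939) = 1/(-78*1/64 - 9939) = 1/(-39/32 - 9939) = 1/(-318087/32) = -32/318087 ≈ -0.00010060)
44*(-43 - 95) + b = 44*(-43 - 95) - 32/318087 = 44*(-138) - 32/318087 = -6072 - 32/318087 = -1931424296/318087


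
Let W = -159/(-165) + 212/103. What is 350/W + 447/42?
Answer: 30309231/239666 ≈ 126.46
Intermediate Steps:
W = 17119/5665 (W = -159*(-1/165) + 212*(1/103) = 53/55 + 212/103 = 17119/5665 ≈ 3.0219)
350/W + 447/42 = 350/(17119/5665) + 447/42 = 350*(5665/17119) + 447*(1/42) = 1982750/17119 + 149/14 = 30309231/239666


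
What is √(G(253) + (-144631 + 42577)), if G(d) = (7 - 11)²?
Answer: I*√102038 ≈ 319.43*I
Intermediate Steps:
G(d) = 16 (G(d) = (-4)² = 16)
√(G(253) + (-144631 + 42577)) = √(16 + (-144631 + 42577)) = √(16 - 102054) = √(-102038) = I*√102038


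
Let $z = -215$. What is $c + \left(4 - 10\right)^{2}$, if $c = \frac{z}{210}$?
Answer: $\frac{1469}{42} \approx 34.976$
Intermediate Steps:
$c = - \frac{43}{42}$ ($c = - \frac{215}{210} = \left(-215\right) \frac{1}{210} = - \frac{43}{42} \approx -1.0238$)
$c + \left(4 - 10\right)^{2} = - \frac{43}{42} + \left(4 - 10\right)^{2} = - \frac{43}{42} + \left(-6\right)^{2} = - \frac{43}{42} + 36 = \frac{1469}{42}$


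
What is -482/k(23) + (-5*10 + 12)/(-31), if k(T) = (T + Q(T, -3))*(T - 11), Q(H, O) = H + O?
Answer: 2333/7998 ≈ 0.29170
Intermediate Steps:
k(T) = (-11 + T)*(-3 + 2*T) (k(T) = (T + (T - 3))*(T - 11) = (T + (-3 + T))*(-11 + T) = (-3 + 2*T)*(-11 + T) = (-11 + T)*(-3 + 2*T))
-482/k(23) + (-5*10 + 12)/(-31) = -482/(33 - 25*23 + 2*23²) + (-5*10 + 12)/(-31) = -482/(33 - 575 + 2*529) + (-50 + 12)*(-1/31) = -482/(33 - 575 + 1058) - 38*(-1/31) = -482/516 + 38/31 = -482*1/516 + 38/31 = -241/258 + 38/31 = 2333/7998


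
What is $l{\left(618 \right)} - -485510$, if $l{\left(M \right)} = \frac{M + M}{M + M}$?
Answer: $485511$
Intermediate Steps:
$l{\left(M \right)} = 1$ ($l{\left(M \right)} = \frac{2 M}{2 M} = 2 M \frac{1}{2 M} = 1$)
$l{\left(618 \right)} - -485510 = 1 - -485510 = 1 + 485510 = 485511$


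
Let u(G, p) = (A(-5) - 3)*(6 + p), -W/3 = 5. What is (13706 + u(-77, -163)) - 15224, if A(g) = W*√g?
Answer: -1047 + 2355*I*√5 ≈ -1047.0 + 5265.9*I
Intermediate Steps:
W = -15 (W = -3*5 = -15)
A(g) = -15*√g
u(G, p) = (-3 - 15*I*√5)*(6 + p) (u(G, p) = (-15*I*√5 - 3)*(6 + p) = (-3 - 15*I*√5)*(6 + p))
(13706 + u(-77, -163)) - 15224 = (13706 + (-18 - 3*(-163) - 90*I*√5 - 15*I*(-163)*√5)) - 15224 = (13706 + (-18 + 489 - 90*I*√5 + 2445*I*√5)) - 15224 = (13706 + (471 + 2355*I*√5)) - 15224 = (14177 + 2355*I*√5) - 15224 = -1047 + 2355*I*√5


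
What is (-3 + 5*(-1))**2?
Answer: 64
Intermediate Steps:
(-3 + 5*(-1))**2 = (-3 - 5)**2 = (-8)**2 = 64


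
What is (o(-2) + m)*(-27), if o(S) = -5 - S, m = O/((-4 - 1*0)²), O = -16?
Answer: 108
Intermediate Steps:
m = -1 (m = -16/(-4 - 1*0)² = -16/(-4 + 0)² = -16/((-4)²) = -16/16 = -16*1/16 = -1)
(o(-2) + m)*(-27) = ((-5 - 1*(-2)) - 1)*(-27) = ((-5 + 2) - 1)*(-27) = (-3 - 1)*(-27) = -4*(-27) = 108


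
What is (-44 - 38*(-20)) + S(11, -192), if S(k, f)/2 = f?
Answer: 332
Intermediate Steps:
S(k, f) = 2*f
(-44 - 38*(-20)) + S(11, -192) = (-44 - 38*(-20)) + 2*(-192) = (-44 + 760) - 384 = 716 - 384 = 332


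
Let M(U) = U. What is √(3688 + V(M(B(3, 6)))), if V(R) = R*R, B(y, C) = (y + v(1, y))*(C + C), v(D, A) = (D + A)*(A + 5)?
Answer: 2*√45022 ≈ 424.37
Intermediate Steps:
v(D, A) = (5 + A)*(A + D) (v(D, A) = (A + D)*(5 + A) = (5 + A)*(A + D))
B(y, C) = 2*C*(5 + y² + 7*y) (B(y, C) = (y + (y² + 5*y + 5*1 + y*1))*(C + C) = (y + (y² + 5*y + 5 + y))*(2*C) = (y + (5 + y² + 6*y))*(2*C) = (5 + y² + 7*y)*(2*C) = 2*C*(5 + y² + 7*y))
V(R) = R²
√(3688 + V(M(B(3, 6)))) = √(3688 + (2*6*(5 + 3² + 7*3))²) = √(3688 + (2*6*(5 + 9 + 21))²) = √(3688 + (2*6*35)²) = √(3688 + 420²) = √(3688 + 176400) = √180088 = 2*√45022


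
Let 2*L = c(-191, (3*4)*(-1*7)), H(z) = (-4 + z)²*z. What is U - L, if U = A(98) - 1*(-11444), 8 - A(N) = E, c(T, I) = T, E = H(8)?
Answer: 22839/2 ≈ 11420.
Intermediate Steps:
H(z) = z*(-4 + z)²
E = 128 (E = 8*(-4 + 8)² = 8*4² = 8*16 = 128)
L = -191/2 (L = (½)*(-191) = -191/2 ≈ -95.500)
A(N) = -120 (A(N) = 8 - 1*128 = 8 - 128 = -120)
U = 11324 (U = -120 - 1*(-11444) = -120 + 11444 = 11324)
U - L = 11324 - 1*(-191/2) = 11324 + 191/2 = 22839/2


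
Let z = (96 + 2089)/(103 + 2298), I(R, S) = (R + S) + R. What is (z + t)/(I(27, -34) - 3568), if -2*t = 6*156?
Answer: 1121483/8518748 ≈ 0.13165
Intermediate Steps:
t = -468 (t = -3*156 = -1/2*936 = -468)
I(R, S) = S + 2*R
z = 2185/2401 ≈ 0.91004
(z + t)/(I(27, -34) - 3568) = (2185/2401 - 468)/((-34 + 2*27) - 3568) = -1121483/(2401*((-34 + 54) - 3568)) = -1121483/(2401*(20 - 3568)) = -1121483/2401/(-3548) = -1121483/2401*(-1/3548) = 1121483/8518748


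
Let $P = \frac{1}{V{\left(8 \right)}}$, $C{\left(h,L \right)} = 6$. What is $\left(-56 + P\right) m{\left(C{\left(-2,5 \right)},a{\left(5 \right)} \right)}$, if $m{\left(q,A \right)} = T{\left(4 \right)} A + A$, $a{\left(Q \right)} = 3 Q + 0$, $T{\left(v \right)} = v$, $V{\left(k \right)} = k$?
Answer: $- \frac{33525}{8} \approx -4190.6$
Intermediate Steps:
$a{\left(Q \right)} = 3 Q$
$P = \frac{1}{8} \approx 0.125$
$m{\left(q,A \right)} = 5 A$ ($m{\left(q,A \right)} = 4 A + A = 5 A$)
$\left(-56 + P\right) m{\left(C{\left(-2,5 \right)},a{\left(5 \right)} \right)} = \left(-56 + \frac{1}{8}\right) 5 \cdot 3 \cdot 5 = - \frac{447 \cdot 5 \cdot 15}{8} = \left(- \frac{447}{8}\right) 75 = - \frac{33525}{8}$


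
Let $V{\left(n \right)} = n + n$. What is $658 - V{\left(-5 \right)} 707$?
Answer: $7728$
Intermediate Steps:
$V{\left(n \right)} = 2 n$
$658 - V{\left(-5 \right)} 707 = 658 - 2 \left(-5\right) 707 = 658 - \left(-10\right) 707 = 658 - -7070 = 658 + 7070 = 7728$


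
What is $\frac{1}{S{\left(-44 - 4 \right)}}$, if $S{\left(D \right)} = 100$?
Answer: $\frac{1}{100} \approx 0.01$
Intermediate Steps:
$\frac{1}{S{\left(-44 - 4 \right)}} = \frac{1}{100}$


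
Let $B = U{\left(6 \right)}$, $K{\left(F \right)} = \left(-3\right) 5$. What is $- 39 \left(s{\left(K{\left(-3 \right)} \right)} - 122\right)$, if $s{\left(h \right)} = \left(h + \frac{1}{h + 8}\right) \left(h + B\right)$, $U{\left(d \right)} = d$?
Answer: $- \frac{3900}{7} \approx -557.14$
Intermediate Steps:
$K{\left(F \right)} = -15$
$B = 6$
$s{\left(h \right)} = \left(6 + h\right) \left(h + \frac{1}{8 + h}\right)$ ($s{\left(h \right)} = \left(h + \frac{1}{h + 8}\right) \left(h + 6\right) = \left(h + \frac{1}{8 + h}\right) \left(6 + h\right) = \left(6 + h\right) \left(h + \frac{1}{8 + h}\right)$)
$- 39 \left(s{\left(K{\left(-3 \right)} \right)} - 122\right) = - 39 \left(\frac{6 + \left(-15\right)^{3} + 14 \left(-15\right)^{2} + 49 \left(-15\right)}{8 - 15} - 122\right) = - 39 \left(\frac{6 - 3375 + 14 \cdot 225 - 735}{-7} - 122\right) = - 39 \left(- \frac{6 - 3375 + 3150 - 735}{7} - 122\right) = - 39 \left(\left(- \frac{1}{7}\right) \left(-954\right) - 122\right) = - 39 \left(\frac{954}{7} - 122\right) = \left(-39\right) \frac{100}{7} = - \frac{3900}{7}$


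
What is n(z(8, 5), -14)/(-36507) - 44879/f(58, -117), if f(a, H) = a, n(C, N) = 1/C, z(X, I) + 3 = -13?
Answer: -13107181195/16939248 ≈ -773.78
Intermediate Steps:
z(X, I) = -16 (z(X, I) = -3 - 13 = -16)
n(z(8, 5), -14)/(-36507) - 44879/f(58, -117) = 1/(-16*(-36507)) - 44879/58 = -1/16*(-1/36507) - 44879*1/58 = 1/584112 - 44879/58 = -13107181195/16939248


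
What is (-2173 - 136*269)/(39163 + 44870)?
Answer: -12919/28011 ≈ -0.46121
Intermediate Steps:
(-2173 - 136*269)/(39163 + 44870) = (-2173 - 36584)/84033 = -38757*1/84033 = -12919/28011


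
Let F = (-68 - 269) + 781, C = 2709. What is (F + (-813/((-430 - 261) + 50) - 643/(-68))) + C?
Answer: 137900411/43588 ≈ 3163.7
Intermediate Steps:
F = 444 (F = -337 + 781 = 444)
(F + (-813/((-430 - 261) + 50) - 643/(-68))) + C = (444 + (-813/((-430 - 261) + 50) - 643/(-68))) + 2709 = (444 + (-813/(-691 + 50) - 643*(-1/68))) + 2709 = (444 + (-813/(-641) + 643/68)) + 2709 = (444 + (-813*(-1/641) + 643/68)) + 2709 = (444 + (813/641 + 643/68)) + 2709 = (444 + 467447/43588) + 2709 = 19820519/43588 + 2709 = 137900411/43588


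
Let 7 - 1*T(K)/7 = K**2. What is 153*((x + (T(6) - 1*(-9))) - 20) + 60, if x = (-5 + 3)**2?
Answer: -32070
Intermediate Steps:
T(K) = 49 - 7*K**2
x = 4 (x = (-2)**2 = 4)
153*((x + (T(6) - 1*(-9))) - 20) + 60 = 153*((4 + ((49 - 7*6**2) - 1*(-9))) - 20) + 60 = 153*((4 + ((49 - 7*36) + 9)) - 20) + 60 = 153*((4 + ((49 - 252) + 9)) - 20) + 60 = 153*((4 + (-203 + 9)) - 20) + 60 = 153*((4 - 194) - 20) + 60 = 153*(-190 - 20) + 60 = 153*(-210) + 60 = -32130 + 60 = -32070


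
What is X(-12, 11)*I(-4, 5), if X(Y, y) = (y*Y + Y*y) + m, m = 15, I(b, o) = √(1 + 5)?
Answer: -249*√6 ≈ -609.92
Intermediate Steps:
I(b, o) = √6
X(Y, y) = 15 + 2*Y*y (X(Y, y) = (y*Y + Y*y) + 15 = (Y*y + Y*y) + 15 = 2*Y*y + 15 = 15 + 2*Y*y)
X(-12, 11)*I(-4, 5) = (15 + 2*(-12)*11)*√6 = (15 - 264)*√6 = -249*√6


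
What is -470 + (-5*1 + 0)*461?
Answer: -2775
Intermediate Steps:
-470 + (-5*1 + 0)*461 = -470 + (-5 + 0)*461 = -470 - 5*461 = -470 - 2305 = -2775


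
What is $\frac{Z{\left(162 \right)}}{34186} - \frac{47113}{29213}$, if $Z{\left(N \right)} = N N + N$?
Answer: $- \frac{419603270}{499337809} \approx -0.84032$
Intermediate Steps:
$Z{\left(N \right)} = N + N^{2}$ ($Z{\left(N \right)} = N^{2} + N = N + N^{2}$)
$\frac{Z{\left(162 \right)}}{34186} - \frac{47113}{29213} = \frac{162 \left(1 + 162\right)}{34186} - \frac{47113}{29213} = 162 \cdot 163 \cdot \frac{1}{34186} - \frac{47113}{29213} = 26406 \cdot \frac{1}{34186} - \frac{47113}{29213} = \frac{13203}{17093} - \frac{47113}{29213} = - \frac{419603270}{499337809}$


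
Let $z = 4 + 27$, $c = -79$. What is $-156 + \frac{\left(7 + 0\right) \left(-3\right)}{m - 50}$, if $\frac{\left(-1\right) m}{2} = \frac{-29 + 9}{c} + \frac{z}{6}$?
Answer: $- \frac{2244387}{14419} \approx -155.65$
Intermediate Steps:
$z = 31$
$m = - \frac{2569}{237}$ ($m = - 2 \left(\frac{-29 + 9}{-79} + \frac{31}{6}\right) = - 2 \left(\left(-20\right) \left(- \frac{1}{79}\right) + 31 \cdot \frac{1}{6}\right) = - 2 \left(\frac{20}{79} + \frac{31}{6}\right) = \left(-2\right) \frac{2569}{474} = - \frac{2569}{237} \approx -10.84$)
$-156 + \frac{\left(7 + 0\right) \left(-3\right)}{m - 50} = -156 + \frac{\left(7 + 0\right) \left(-3\right)}{- \frac{2569}{237} - 50} = -156 + \frac{7 \left(-3\right)}{- \frac{14419}{237}} = -156 - - \frac{4977}{14419} = -156 + \frac{4977}{14419} = - \frac{2244387}{14419}$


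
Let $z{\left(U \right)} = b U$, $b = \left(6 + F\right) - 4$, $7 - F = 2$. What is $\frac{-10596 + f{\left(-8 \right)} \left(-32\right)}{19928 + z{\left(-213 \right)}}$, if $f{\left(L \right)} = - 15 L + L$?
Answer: $- \frac{14180}{18437} \approx -0.76911$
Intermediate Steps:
$F = 5$ ($F = 7 - 2 = 5$)
$b = 7$ ($b = \left(6 + 5\right) - 4 = 11 - 4 = 7$)
$f{\left(L \right)} = - 14 L$
$z{\left(U \right)} = 7 U$
$\frac{-10596 + f{\left(-8 \right)} \left(-32\right)}{19928 + z{\left(-213 \right)}} = \frac{-10596 + \left(-14\right) \left(-8\right) \left(-32\right)}{19928 + 7 \left(-213\right)} = \frac{-10596 + 112 \left(-32\right)}{19928 - 1491} = \frac{-10596 - 3584}{18437} = \left(-14180\right) \frac{1}{18437} = - \frac{14180}{18437}$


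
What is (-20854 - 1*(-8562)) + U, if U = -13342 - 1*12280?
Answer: -37914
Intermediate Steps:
U = -25622 (U = -13342 - 12280 = -25622)
(-20854 - 1*(-8562)) + U = (-20854 - 1*(-8562)) - 25622 = (-20854 + 8562) - 25622 = -12292 - 25622 = -37914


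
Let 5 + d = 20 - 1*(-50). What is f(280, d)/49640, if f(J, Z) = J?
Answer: 7/1241 ≈ 0.0056406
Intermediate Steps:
d = 65 (d = -5 + (20 - 1*(-50)) = -5 + (20 + 50) = -5 + 70 = 65)
f(280, d)/49640 = 280/49640 = 280*(1/49640) = 7/1241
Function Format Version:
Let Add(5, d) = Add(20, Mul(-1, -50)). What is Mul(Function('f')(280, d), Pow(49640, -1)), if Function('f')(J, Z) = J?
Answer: Rational(7, 1241) ≈ 0.0056406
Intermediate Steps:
d = 65 (d = Add(-5, Add(20, Mul(-1, -50))) = Add(-5, Add(20, 50)) = Add(-5, 70) = 65)
Mul(Function('f')(280, d), Pow(49640, -1)) = Mul(280, Pow(49640, -1)) = Mul(280, Rational(1, 49640)) = Rational(7, 1241)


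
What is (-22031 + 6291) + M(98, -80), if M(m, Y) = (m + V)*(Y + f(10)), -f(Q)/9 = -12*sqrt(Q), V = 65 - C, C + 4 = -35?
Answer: -31900 + 21816*sqrt(10) ≈ 37088.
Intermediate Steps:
C = -39 (C = -4 - 35 = -39)
V = 104 (V = 65 - 1*(-39) = 65 + 39 = 104)
f(Q) = 108*sqrt(Q) (f(Q) = -(-108)*sqrt(Q) = 108*sqrt(Q))
M(m, Y) = (104 + m)*(Y + 108*sqrt(10)) (M(m, Y) = (m + 104)*(Y + 108*sqrt(10)) = (104 + m)*(Y + 108*sqrt(10)))
(-22031 + 6291) + M(98, -80) = (-22031 + 6291) + (104*(-80) + 11232*sqrt(10) - 80*98 + 108*98*sqrt(10)) = -15740 + (-8320 + 11232*sqrt(10) - 7840 + 10584*sqrt(10)) = -15740 + (-16160 + 21816*sqrt(10)) = -31900 + 21816*sqrt(10)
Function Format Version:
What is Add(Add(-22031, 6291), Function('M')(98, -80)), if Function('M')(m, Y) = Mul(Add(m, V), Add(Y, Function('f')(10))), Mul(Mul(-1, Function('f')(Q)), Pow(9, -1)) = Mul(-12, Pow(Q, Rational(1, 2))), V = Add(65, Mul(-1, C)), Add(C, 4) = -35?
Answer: Add(-31900, Mul(21816, Pow(10, Rational(1, 2)))) ≈ 37088.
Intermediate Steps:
C = -39 (C = Add(-4, -35) = -39)
V = 104 (V = Add(65, Mul(-1, -39)) = Add(65, 39) = 104)
Function('f')(Q) = Mul(108, Pow(Q, Rational(1, 2))) (Function('f')(Q) = Mul(-9, Mul(-12, Pow(Q, Rational(1, 2)))) = Mul(108, Pow(Q, Rational(1, 2))))
Function('M')(m, Y) = Mul(Add(104, m), Add(Y, Mul(108, Pow(10, Rational(1, 2))))) (Function('M')(m, Y) = Mul(Add(m, 104), Add(Y, Mul(108, Pow(10, Rational(1, 2))))) = Mul(Add(104, m), Add(Y, Mul(108, Pow(10, Rational(1, 2))))))
Add(Add(-22031, 6291), Function('M')(98, -80)) = Add(Add(-22031, 6291), Add(Mul(104, -80), Mul(11232, Pow(10, Rational(1, 2))), Mul(-80, 98), Mul(108, 98, Pow(10, Rational(1, 2))))) = Add(-15740, Add(-8320, Mul(11232, Pow(10, Rational(1, 2))), -7840, Mul(10584, Pow(10, Rational(1, 2))))) = Add(-15740, Add(-16160, Mul(21816, Pow(10, Rational(1, 2))))) = Add(-31900, Mul(21816, Pow(10, Rational(1, 2))))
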